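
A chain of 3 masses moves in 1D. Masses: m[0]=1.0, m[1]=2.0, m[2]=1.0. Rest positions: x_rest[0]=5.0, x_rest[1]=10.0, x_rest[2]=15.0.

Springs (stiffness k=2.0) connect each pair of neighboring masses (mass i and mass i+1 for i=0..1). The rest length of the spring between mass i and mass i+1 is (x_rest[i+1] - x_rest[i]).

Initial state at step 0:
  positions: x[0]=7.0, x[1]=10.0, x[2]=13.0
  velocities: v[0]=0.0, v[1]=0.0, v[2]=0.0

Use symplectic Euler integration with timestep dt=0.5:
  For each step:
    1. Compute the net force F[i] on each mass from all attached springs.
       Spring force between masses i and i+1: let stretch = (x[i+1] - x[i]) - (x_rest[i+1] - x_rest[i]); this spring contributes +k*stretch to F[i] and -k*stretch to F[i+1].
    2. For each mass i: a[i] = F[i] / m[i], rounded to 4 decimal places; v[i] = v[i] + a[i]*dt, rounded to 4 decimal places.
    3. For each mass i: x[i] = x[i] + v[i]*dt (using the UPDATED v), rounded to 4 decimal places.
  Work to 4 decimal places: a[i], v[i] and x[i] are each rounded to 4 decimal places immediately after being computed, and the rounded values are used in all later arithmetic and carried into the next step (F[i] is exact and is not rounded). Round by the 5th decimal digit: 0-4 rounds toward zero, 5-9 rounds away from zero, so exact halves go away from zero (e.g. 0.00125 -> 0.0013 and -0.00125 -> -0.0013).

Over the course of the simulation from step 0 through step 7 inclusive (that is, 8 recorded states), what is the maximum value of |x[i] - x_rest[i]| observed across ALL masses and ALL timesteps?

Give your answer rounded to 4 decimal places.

Answer: 2.1250

Derivation:
Step 0: x=[7.0000 10.0000 13.0000] v=[0.0000 0.0000 0.0000]
Step 1: x=[6.0000 10.0000 14.0000] v=[-2.0000 0.0000 2.0000]
Step 2: x=[4.5000 10.0000 15.5000] v=[-3.0000 0.0000 3.0000]
Step 3: x=[3.2500 10.0000 16.7500] v=[-2.5000 0.0000 2.5000]
Step 4: x=[2.8750 10.0000 17.1250] v=[-0.7500 0.0000 0.7500]
Step 5: x=[3.5625 10.0000 16.4375] v=[1.3750 0.0000 -1.3750]
Step 6: x=[4.9688 10.0000 15.0313] v=[2.8125 0.0000 -2.8125]
Step 7: x=[6.3907 10.0001 13.6094] v=[2.8437 0.0001 -2.8438]
Max displacement = 2.1250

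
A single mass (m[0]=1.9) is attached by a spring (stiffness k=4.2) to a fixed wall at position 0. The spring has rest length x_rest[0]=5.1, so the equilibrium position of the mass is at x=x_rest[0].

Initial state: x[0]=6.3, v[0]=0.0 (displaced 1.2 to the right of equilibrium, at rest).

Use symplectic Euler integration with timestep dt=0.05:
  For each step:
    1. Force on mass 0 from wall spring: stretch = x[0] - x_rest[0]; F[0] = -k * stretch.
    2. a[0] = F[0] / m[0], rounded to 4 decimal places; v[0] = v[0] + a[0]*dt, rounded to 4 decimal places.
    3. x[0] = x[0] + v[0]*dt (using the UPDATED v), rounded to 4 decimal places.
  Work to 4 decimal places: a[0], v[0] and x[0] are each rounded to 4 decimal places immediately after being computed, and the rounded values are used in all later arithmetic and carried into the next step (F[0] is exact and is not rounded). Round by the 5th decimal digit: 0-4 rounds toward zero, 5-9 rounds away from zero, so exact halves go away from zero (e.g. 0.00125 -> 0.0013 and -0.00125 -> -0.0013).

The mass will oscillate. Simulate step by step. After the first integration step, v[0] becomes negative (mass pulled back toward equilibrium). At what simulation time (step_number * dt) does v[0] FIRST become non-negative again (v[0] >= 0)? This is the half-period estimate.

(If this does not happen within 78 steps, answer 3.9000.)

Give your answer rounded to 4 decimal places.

Answer: 2.1500

Derivation:
Step 0: x=[6.3000] v=[0.0000]
Step 1: x=[6.2934] v=[-0.1326]
Step 2: x=[6.2802] v=[-0.2645]
Step 3: x=[6.2605] v=[-0.3949]
Step 4: x=[6.2343] v=[-0.5232]
Step 5: x=[6.2019] v=[-0.6486]
Step 6: x=[6.1634] v=[-0.7704]
Step 7: x=[6.1190] v=[-0.8879]
Step 8: x=[6.0690] v=[-1.0005]
Step 9: x=[6.0136] v=[-1.1076]
Step 10: x=[5.9532] v=[-1.2086]
Step 11: x=[5.8881] v=[-1.3029]
Step 12: x=[5.8186] v=[-1.3900]
Step 13: x=[5.7451] v=[-1.4694]
Step 14: x=[5.6681] v=[-1.5407]
Step 15: x=[5.5879] v=[-1.6035]
Step 16: x=[5.5050] v=[-1.6574]
Step 17: x=[5.4199] v=[-1.7022]
Step 18: x=[5.3330] v=[-1.7376]
Step 19: x=[5.2448] v=[-1.7634]
Step 20: x=[5.1558] v=[-1.7794]
Step 21: x=[5.0665] v=[-1.7856]
Step 22: x=[4.9774] v=[-1.7819]
Step 23: x=[4.8890] v=[-1.7684]
Step 24: x=[4.8017] v=[-1.7451]
Step 25: x=[4.7161] v=[-1.7121]
Step 26: x=[4.6326] v=[-1.6697]
Step 27: x=[4.5517] v=[-1.6180]
Step 28: x=[4.4738] v=[-1.5574]
Step 29: x=[4.3994] v=[-1.4882]
Step 30: x=[4.3289] v=[-1.4108]
Step 31: x=[4.2626] v=[-1.3256]
Step 32: x=[4.2010] v=[-1.2330]
Step 33: x=[4.1443] v=[-1.1336]
Step 34: x=[4.0929] v=[-1.0280]
Step 35: x=[4.0471] v=[-0.9167]
Step 36: x=[4.0071] v=[-0.8003]
Step 37: x=[3.9731] v=[-0.6795]
Step 38: x=[3.9454] v=[-0.5550]
Step 39: x=[3.9240] v=[-0.4274]
Step 40: x=[3.9091] v=[-0.2974]
Step 41: x=[3.9008] v=[-0.1658]
Step 42: x=[3.8991] v=[-0.0333]
Step 43: x=[3.9041] v=[0.0994]
First v>=0 after going negative at step 43, time=2.1500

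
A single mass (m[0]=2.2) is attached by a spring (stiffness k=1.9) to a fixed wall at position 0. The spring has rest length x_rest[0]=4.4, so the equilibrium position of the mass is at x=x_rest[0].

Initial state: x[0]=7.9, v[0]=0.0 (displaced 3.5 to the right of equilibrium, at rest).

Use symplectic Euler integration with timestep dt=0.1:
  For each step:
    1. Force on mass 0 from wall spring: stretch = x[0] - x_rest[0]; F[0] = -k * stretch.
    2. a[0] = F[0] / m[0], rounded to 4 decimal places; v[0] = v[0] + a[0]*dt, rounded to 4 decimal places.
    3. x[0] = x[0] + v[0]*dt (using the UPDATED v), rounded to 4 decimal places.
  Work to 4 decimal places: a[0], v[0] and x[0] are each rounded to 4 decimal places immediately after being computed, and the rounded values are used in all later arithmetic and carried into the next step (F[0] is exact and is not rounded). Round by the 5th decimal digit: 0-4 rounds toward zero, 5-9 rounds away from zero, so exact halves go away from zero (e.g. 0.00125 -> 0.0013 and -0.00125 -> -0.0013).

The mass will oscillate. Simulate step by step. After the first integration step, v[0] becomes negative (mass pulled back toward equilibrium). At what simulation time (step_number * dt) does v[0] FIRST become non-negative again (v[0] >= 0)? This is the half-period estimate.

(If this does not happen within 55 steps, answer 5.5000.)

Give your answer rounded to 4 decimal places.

Step 0: x=[7.9000] v=[0.0000]
Step 1: x=[7.8698] v=[-0.3023]
Step 2: x=[7.8096] v=[-0.6020]
Step 3: x=[7.7200] v=[-0.8965]
Step 4: x=[7.6017] v=[-1.1832]
Step 5: x=[7.4557] v=[-1.4597]
Step 6: x=[7.2833] v=[-1.7236]
Step 7: x=[7.0860] v=[-1.9726]
Step 8: x=[6.8655] v=[-2.2046]
Step 9: x=[6.6238] v=[-2.4175]
Step 10: x=[6.3628] v=[-2.6096]
Step 11: x=[6.0849] v=[-2.7791]
Step 12: x=[5.7924] v=[-2.9246]
Step 13: x=[5.4879] v=[-3.0449]
Step 14: x=[5.1740] v=[-3.1389]
Step 15: x=[4.8534] v=[-3.2058]
Step 16: x=[4.5289] v=[-3.2450]
Step 17: x=[4.2033] v=[-3.2561]
Step 18: x=[3.8794] v=[-3.2391]
Step 19: x=[3.5600] v=[-3.1941]
Step 20: x=[3.2478] v=[-3.1216]
Step 21: x=[2.9456] v=[-3.0221]
Step 22: x=[2.6560] v=[-2.8965]
Step 23: x=[2.3814] v=[-2.7459]
Step 24: x=[2.1242] v=[-2.5716]
Step 25: x=[1.8867] v=[-2.3751]
Step 26: x=[1.6709] v=[-2.1580]
Step 27: x=[1.4787] v=[-1.9223]
Step 28: x=[1.3117] v=[-1.6700]
Step 29: x=[1.1714] v=[-1.4033]
Step 30: x=[1.0590] v=[-1.1245]
Step 31: x=[0.9754] v=[-0.8360]
Step 32: x=[0.9214] v=[-0.5402]
Step 33: x=[0.8974] v=[-0.2398]
Step 34: x=[0.9037] v=[0.0627]
First v>=0 after going negative at step 34, time=3.4000

Answer: 3.4000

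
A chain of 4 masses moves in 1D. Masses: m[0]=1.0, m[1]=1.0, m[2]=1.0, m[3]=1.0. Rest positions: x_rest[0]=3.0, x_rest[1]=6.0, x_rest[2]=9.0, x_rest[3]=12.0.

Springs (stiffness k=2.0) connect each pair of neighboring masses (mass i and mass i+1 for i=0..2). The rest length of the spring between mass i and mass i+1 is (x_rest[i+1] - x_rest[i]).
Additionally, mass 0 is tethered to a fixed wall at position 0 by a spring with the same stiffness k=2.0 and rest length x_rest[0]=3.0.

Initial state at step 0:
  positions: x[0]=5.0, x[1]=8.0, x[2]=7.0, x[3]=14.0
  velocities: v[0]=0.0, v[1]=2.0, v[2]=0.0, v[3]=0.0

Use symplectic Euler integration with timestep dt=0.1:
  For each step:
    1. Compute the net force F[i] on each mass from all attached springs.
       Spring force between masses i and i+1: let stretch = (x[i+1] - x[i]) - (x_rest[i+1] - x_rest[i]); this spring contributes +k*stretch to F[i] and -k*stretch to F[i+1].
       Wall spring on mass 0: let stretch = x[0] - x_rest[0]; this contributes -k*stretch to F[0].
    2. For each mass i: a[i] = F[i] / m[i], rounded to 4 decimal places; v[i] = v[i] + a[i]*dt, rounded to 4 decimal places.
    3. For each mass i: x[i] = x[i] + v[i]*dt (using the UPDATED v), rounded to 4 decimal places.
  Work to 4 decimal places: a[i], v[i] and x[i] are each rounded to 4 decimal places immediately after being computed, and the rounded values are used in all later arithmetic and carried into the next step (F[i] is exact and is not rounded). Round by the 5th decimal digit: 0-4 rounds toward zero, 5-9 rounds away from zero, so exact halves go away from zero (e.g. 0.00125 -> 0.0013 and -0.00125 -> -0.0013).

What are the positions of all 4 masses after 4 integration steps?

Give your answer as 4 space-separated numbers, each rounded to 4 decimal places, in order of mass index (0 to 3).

Step 0: x=[5.0000 8.0000 7.0000 14.0000] v=[0.0000 2.0000 0.0000 0.0000]
Step 1: x=[4.9600 8.1200 7.1600 13.9200] v=[-0.4000 1.2000 1.6000 -0.8000]
Step 2: x=[4.8840 8.1576 7.4744 13.7648] v=[-0.7600 0.3760 3.1440 -1.5520]
Step 3: x=[4.7758 8.1161 7.9283 13.5438] v=[-1.0821 -0.4154 4.5387 -2.2101]
Step 4: x=[4.6389 8.0040 8.4982 13.2705] v=[-1.3692 -1.1210 5.6994 -2.7332]

Answer: 4.6389 8.0040 8.4982 13.2705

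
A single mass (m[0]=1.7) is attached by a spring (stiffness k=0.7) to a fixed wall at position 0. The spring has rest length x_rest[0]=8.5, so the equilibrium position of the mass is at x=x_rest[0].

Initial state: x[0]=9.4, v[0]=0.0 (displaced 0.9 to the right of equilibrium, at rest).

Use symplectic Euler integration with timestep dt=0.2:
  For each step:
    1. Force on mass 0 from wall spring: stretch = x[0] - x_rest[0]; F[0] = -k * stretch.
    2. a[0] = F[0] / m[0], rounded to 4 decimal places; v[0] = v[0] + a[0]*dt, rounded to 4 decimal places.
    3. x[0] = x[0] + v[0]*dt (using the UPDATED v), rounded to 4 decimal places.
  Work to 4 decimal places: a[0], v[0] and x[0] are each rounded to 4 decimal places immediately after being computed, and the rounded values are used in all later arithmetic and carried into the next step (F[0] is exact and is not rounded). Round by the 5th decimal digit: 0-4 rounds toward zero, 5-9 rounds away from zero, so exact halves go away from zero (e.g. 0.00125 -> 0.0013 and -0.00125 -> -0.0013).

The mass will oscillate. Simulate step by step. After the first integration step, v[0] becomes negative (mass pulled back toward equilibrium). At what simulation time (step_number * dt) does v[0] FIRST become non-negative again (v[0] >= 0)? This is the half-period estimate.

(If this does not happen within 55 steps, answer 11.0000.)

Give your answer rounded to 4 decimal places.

Answer: 5.0000

Derivation:
Step 0: x=[9.4000] v=[0.0000]
Step 1: x=[9.3852] v=[-0.0741]
Step 2: x=[9.3558] v=[-0.1470]
Step 3: x=[9.3123] v=[-0.2175]
Step 4: x=[9.2554] v=[-0.2844]
Step 5: x=[9.1861] v=[-0.3466]
Step 6: x=[9.1055] v=[-0.4031]
Step 7: x=[9.0149] v=[-0.4530]
Step 8: x=[8.9158] v=[-0.4954]
Step 9: x=[8.8099] v=[-0.5296]
Step 10: x=[8.6989] v=[-0.5551]
Step 11: x=[8.5846] v=[-0.5715]
Step 12: x=[8.4689] v=[-0.5785]
Step 13: x=[8.3537] v=[-0.5759]
Step 14: x=[8.2409] v=[-0.5639]
Step 15: x=[8.1324] v=[-0.5426]
Step 16: x=[8.0299] v=[-0.5123]
Step 17: x=[7.9352] v=[-0.4736]
Step 18: x=[7.8498] v=[-0.4271]
Step 19: x=[7.7751] v=[-0.3736]
Step 20: x=[7.7123] v=[-0.3139]
Step 21: x=[7.6625] v=[-0.2490]
Step 22: x=[7.6265] v=[-0.1800]
Step 23: x=[7.6049] v=[-0.1081]
Step 24: x=[7.5980] v=[-0.0344]
Step 25: x=[7.6060] v=[0.0399]
First v>=0 after going negative at step 25, time=5.0000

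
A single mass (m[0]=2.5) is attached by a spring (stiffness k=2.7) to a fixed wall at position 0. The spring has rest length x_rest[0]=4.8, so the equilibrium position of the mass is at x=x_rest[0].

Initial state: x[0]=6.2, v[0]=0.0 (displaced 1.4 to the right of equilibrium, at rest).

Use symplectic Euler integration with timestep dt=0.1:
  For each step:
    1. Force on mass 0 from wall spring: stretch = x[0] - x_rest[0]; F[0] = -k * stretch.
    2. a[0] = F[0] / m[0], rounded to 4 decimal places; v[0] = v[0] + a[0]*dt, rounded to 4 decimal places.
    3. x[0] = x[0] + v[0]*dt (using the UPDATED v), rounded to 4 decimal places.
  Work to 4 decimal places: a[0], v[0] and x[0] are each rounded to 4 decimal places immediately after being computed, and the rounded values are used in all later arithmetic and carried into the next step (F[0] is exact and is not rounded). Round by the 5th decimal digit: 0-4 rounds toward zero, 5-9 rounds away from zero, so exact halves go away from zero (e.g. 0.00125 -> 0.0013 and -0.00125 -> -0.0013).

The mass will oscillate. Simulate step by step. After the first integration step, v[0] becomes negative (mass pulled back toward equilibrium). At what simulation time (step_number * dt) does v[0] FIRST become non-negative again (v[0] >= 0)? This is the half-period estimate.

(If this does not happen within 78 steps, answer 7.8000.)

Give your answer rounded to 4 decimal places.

Step 0: x=[6.2000] v=[0.0000]
Step 1: x=[6.1849] v=[-0.1512]
Step 2: x=[6.1548] v=[-0.3008]
Step 3: x=[6.1101] v=[-0.4471]
Step 4: x=[6.0512] v=[-0.5886]
Step 5: x=[5.9788] v=[-0.7237]
Step 6: x=[5.8937] v=[-0.8510]
Step 7: x=[5.7968] v=[-0.9691]
Step 8: x=[5.6891] v=[-1.0768]
Step 9: x=[5.5718] v=[-1.1728]
Step 10: x=[5.4462] v=[-1.2562]
Step 11: x=[5.3136] v=[-1.3260]
Step 12: x=[5.1755] v=[-1.3815]
Step 13: x=[5.0333] v=[-1.4221]
Step 14: x=[4.8886] v=[-1.4473]
Step 15: x=[4.7429] v=[-1.4569]
Step 16: x=[4.5978] v=[-1.4507]
Step 17: x=[4.4549] v=[-1.4289]
Step 18: x=[4.3157] v=[-1.3916]
Step 19: x=[4.1818] v=[-1.3393]
Step 20: x=[4.0546] v=[-1.2725]
Step 21: x=[3.9354] v=[-1.1920]
Step 22: x=[3.8255] v=[-1.0986]
Step 23: x=[3.7262] v=[-0.9934]
Step 24: x=[3.6385] v=[-0.8774]
Step 25: x=[3.5633] v=[-0.7520]
Step 26: x=[3.5015] v=[-0.6184]
Step 27: x=[3.4537] v=[-0.4782]
Step 28: x=[3.4204] v=[-0.3328]
Step 29: x=[3.4020] v=[-0.1838]
Step 30: x=[3.3987] v=[-0.0328]
Step 31: x=[3.4106] v=[0.1185]
First v>=0 after going negative at step 31, time=3.1000

Answer: 3.1000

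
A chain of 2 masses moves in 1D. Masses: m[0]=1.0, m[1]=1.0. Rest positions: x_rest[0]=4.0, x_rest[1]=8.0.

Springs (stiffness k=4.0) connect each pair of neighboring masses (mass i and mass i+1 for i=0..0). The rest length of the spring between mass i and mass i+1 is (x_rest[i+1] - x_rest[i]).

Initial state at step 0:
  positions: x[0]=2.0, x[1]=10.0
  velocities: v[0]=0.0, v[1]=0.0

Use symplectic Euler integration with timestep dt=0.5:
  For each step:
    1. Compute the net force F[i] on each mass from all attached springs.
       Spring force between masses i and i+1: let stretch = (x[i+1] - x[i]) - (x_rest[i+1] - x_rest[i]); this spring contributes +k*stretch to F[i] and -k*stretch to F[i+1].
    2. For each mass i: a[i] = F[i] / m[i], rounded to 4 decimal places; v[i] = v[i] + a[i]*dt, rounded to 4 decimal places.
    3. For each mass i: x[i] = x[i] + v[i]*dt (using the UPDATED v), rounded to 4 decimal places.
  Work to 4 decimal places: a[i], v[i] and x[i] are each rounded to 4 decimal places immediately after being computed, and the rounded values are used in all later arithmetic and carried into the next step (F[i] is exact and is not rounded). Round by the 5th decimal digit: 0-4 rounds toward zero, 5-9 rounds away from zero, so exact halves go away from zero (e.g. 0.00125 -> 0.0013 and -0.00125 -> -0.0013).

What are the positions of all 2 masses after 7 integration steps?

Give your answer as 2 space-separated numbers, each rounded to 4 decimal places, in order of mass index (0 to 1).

Step 0: x=[2.0000 10.0000] v=[0.0000 0.0000]
Step 1: x=[6.0000 6.0000] v=[8.0000 -8.0000]
Step 2: x=[6.0000 6.0000] v=[0.0000 0.0000]
Step 3: x=[2.0000 10.0000] v=[-8.0000 8.0000]
Step 4: x=[2.0000 10.0000] v=[0.0000 0.0000]
Step 5: x=[6.0000 6.0000] v=[8.0000 -8.0000]
Step 6: x=[6.0000 6.0000] v=[0.0000 0.0000]
Step 7: x=[2.0000 10.0000] v=[-8.0000 8.0000]

Answer: 2.0000 10.0000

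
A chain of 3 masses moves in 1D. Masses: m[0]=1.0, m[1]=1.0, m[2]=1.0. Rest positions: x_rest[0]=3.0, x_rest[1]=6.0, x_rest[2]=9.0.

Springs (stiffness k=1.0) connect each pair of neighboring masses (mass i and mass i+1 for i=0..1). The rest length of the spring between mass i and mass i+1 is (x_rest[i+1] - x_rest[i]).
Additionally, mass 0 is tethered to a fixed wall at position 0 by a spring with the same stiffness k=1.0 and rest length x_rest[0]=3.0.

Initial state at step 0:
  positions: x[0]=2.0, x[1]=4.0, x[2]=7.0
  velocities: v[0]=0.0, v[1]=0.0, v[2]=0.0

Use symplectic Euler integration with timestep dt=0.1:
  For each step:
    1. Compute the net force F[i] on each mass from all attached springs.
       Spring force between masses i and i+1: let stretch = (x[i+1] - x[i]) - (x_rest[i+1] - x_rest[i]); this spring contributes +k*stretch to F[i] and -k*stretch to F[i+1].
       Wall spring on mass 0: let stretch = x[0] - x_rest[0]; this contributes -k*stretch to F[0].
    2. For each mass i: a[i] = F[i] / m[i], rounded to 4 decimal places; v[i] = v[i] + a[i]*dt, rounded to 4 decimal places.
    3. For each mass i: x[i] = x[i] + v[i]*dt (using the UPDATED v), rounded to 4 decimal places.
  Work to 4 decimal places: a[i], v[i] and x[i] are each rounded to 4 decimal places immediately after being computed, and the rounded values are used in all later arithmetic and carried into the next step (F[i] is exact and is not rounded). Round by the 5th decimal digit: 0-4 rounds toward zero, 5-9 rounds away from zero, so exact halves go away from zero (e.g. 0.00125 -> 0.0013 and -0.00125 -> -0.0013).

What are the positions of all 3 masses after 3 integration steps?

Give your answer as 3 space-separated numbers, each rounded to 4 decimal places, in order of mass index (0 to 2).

Step 0: x=[2.0000 4.0000 7.0000] v=[0.0000 0.0000 0.0000]
Step 1: x=[2.0000 4.0100 7.0000] v=[0.0000 0.1000 0.0000]
Step 2: x=[2.0001 4.0298 7.0001] v=[0.0010 0.1980 0.0010]
Step 3: x=[2.0005 4.0590 7.0005] v=[0.0040 0.2921 0.0040]

Answer: 2.0005 4.0590 7.0005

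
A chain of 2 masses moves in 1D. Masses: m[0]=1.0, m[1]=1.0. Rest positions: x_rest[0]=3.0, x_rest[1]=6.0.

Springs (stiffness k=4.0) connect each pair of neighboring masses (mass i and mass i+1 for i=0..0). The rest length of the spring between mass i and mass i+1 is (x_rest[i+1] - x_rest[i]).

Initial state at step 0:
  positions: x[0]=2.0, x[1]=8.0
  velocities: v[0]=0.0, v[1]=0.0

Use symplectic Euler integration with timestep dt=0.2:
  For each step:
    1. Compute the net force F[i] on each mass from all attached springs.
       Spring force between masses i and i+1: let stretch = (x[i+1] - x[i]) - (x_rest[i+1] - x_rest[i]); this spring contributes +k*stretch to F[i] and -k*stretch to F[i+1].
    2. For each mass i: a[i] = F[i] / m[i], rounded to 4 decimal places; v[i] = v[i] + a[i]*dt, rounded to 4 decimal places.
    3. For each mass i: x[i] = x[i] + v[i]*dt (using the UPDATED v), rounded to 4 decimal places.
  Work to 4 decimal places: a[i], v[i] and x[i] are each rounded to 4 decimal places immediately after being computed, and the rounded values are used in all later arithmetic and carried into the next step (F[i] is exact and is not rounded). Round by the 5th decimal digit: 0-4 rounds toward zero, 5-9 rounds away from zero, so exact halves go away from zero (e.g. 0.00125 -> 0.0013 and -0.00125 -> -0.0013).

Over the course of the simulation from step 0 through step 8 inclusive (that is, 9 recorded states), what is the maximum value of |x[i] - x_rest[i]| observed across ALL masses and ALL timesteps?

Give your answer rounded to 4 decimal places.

Step 0: x=[2.0000 8.0000] v=[0.0000 0.0000]
Step 1: x=[2.4800 7.5200] v=[2.4000 -2.4000]
Step 2: x=[3.2864 6.7136] v=[4.0320 -4.0320]
Step 3: x=[4.1612 5.8388] v=[4.3738 -4.3738]
Step 4: x=[4.8244 5.1756] v=[3.3159 -3.3159]
Step 5: x=[5.0638 4.9362] v=[1.1969 -1.1969]
Step 6: x=[4.8028 5.1972] v=[-1.3052 1.3052]
Step 7: x=[4.1249 5.8751] v=[-3.3897 3.3897]
Step 8: x=[3.2470 6.7530] v=[-4.3895 4.3895]
Max displacement = 2.0638

Answer: 2.0638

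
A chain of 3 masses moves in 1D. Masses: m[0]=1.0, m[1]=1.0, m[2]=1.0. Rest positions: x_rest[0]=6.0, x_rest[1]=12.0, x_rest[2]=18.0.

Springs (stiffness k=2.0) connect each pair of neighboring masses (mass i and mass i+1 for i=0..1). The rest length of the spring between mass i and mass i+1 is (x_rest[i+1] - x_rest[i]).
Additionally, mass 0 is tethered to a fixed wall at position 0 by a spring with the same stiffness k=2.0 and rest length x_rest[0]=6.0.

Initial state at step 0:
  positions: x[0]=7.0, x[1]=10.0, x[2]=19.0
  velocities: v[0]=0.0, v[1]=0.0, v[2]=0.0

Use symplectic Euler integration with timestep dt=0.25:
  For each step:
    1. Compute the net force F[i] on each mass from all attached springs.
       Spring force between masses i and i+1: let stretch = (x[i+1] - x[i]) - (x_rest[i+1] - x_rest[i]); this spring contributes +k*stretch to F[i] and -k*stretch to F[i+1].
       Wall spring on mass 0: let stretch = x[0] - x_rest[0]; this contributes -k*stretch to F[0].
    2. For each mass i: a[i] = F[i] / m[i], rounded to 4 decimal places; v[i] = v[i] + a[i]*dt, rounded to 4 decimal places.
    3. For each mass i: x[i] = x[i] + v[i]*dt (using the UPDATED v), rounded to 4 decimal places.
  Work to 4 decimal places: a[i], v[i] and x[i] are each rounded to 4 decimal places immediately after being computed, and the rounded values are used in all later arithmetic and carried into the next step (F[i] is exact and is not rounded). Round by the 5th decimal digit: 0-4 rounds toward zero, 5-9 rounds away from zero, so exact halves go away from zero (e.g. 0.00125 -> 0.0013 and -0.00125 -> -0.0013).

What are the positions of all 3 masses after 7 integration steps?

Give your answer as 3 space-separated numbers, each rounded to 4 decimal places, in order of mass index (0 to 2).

Step 0: x=[7.0000 10.0000 19.0000] v=[0.0000 0.0000 0.0000]
Step 1: x=[6.5000 10.7500 18.6250] v=[-2.0000 3.0000 -1.5000]
Step 2: x=[5.7188 11.9531 18.0156] v=[-3.1250 4.8125 -2.4375]
Step 3: x=[5.0020 13.1348 17.3984] v=[-2.8673 4.7266 -2.4688]
Step 4: x=[4.6765 13.8328 16.9983] v=[-1.3019 2.7920 -1.6006]
Step 5: x=[4.9110 13.7820 16.9525] v=[0.9380 -0.2034 -0.1834]
Step 6: x=[5.6405 13.0186 17.2604] v=[2.9180 -3.0537 1.2314]
Step 7: x=[6.5872 11.8631 17.7880] v=[3.7868 -4.6219 2.1105]

Answer: 6.5872 11.8631 17.7880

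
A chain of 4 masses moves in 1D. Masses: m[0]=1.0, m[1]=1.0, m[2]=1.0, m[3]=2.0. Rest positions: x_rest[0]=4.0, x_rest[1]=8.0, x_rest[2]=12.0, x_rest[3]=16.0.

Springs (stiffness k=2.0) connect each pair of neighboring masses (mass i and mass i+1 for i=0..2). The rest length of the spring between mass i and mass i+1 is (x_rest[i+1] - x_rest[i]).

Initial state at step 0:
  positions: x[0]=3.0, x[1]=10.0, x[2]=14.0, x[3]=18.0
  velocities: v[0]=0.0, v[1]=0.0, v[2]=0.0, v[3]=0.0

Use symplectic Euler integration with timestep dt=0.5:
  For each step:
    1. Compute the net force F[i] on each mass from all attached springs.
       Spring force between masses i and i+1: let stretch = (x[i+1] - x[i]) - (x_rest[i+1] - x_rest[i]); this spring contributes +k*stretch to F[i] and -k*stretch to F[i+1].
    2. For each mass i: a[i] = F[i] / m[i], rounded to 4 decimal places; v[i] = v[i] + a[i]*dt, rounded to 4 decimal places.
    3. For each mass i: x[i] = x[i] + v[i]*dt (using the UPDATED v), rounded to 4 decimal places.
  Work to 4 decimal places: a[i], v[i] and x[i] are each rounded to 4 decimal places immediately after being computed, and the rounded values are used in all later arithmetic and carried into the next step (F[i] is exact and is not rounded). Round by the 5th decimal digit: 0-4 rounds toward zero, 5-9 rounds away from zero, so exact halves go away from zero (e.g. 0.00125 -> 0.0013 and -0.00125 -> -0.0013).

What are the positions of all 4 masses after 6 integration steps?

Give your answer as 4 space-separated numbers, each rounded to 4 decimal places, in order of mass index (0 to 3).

Step 0: x=[3.0000 10.0000 14.0000 18.0000] v=[0.0000 0.0000 0.0000 0.0000]
Step 1: x=[4.5000 8.5000 14.0000 18.0000] v=[3.0000 -3.0000 0.0000 0.0000]
Step 2: x=[6.0000 7.7500 13.2500 18.0000] v=[3.0000 -1.5000 -1.5000 0.0000]
Step 3: x=[6.3750 8.8750 12.1250 17.8125] v=[0.7500 2.2500 -2.2500 -0.3750]
Step 4: x=[6.0000 10.3750 12.2188 17.2031] v=[-0.7500 3.0000 0.1875 -1.2188]
Step 5: x=[5.8125 10.6094 13.8828 16.3476] v=[-0.3750 0.4688 3.3280 -1.7110]
Step 6: x=[6.0235 10.0821 15.1425 15.8759] v=[0.4219 -1.0547 2.5194 -0.9434]

Answer: 6.0235 10.0821 15.1425 15.8759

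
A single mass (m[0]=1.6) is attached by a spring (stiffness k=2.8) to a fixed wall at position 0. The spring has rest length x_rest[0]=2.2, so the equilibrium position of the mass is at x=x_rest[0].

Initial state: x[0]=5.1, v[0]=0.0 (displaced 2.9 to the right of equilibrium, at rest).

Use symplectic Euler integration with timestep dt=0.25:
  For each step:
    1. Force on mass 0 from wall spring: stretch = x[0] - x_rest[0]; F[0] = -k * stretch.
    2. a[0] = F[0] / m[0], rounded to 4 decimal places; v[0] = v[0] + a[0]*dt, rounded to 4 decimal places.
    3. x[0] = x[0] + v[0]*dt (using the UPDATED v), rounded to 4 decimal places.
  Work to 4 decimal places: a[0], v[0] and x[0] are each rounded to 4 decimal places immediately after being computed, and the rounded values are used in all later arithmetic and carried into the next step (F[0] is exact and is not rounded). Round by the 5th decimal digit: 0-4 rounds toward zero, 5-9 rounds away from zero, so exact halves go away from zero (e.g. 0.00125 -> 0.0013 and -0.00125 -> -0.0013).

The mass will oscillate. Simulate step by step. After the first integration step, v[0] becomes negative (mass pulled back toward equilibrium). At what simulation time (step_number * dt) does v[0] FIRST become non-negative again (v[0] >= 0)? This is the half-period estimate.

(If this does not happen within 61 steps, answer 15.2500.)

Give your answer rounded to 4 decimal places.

Step 0: x=[5.1000] v=[0.0000]
Step 1: x=[4.7828] v=[-1.2688]
Step 2: x=[4.1831] v=[-2.3988]
Step 3: x=[3.3665] v=[-3.2664]
Step 4: x=[2.4223] v=[-3.7768]
Step 5: x=[1.4538] v=[-3.8741]
Step 6: x=[0.5669] v=[-3.5476]
Step 7: x=[-0.1414] v=[-2.8331]
Step 8: x=[-0.5936] v=[-1.8087]
Step 9: x=[-0.7402] v=[-0.5865]
Step 10: x=[-0.5652] v=[0.6999]
First v>=0 after going negative at step 10, time=2.5000

Answer: 2.5000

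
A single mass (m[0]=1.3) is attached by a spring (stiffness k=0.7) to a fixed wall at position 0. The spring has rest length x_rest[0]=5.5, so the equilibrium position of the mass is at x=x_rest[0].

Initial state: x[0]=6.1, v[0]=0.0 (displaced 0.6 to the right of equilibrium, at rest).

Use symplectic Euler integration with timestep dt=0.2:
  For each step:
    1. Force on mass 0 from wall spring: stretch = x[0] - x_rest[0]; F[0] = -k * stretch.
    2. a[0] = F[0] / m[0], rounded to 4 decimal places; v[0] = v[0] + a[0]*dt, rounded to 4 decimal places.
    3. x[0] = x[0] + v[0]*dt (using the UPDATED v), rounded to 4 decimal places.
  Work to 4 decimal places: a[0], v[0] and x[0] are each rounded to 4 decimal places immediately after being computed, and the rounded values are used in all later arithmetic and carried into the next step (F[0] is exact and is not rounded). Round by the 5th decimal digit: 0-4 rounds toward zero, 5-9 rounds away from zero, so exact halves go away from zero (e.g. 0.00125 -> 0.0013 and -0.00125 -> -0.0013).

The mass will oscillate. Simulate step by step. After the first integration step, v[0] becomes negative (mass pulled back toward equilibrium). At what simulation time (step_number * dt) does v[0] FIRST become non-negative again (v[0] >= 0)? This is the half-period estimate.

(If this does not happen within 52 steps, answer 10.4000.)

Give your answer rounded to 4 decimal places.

Answer: 4.4000

Derivation:
Step 0: x=[6.1000] v=[0.0000]
Step 1: x=[6.0871] v=[-0.0646]
Step 2: x=[6.0615] v=[-0.1278]
Step 3: x=[6.0238] v=[-0.1883]
Step 4: x=[5.9749] v=[-0.2447]
Step 5: x=[5.9157] v=[-0.2958]
Step 6: x=[5.8476] v=[-0.3406]
Step 7: x=[5.7720] v=[-0.3780]
Step 8: x=[5.6905] v=[-0.4073]
Step 9: x=[5.6049] v=[-0.4278]
Step 10: x=[5.5171] v=[-0.4391]
Step 11: x=[5.4289] v=[-0.4409]
Step 12: x=[5.3423] v=[-0.4332]
Step 13: x=[5.2591] v=[-0.4162]
Step 14: x=[5.1810] v=[-0.3903]
Step 15: x=[5.1098] v=[-0.3559]
Step 16: x=[5.0470] v=[-0.3139]
Step 17: x=[4.9940] v=[-0.2651]
Step 18: x=[4.9519] v=[-0.2106]
Step 19: x=[4.9216] v=[-0.1516]
Step 20: x=[4.9037] v=[-0.0893]
Step 21: x=[4.8987] v=[-0.0251]
Step 22: x=[4.9066] v=[0.0397]
First v>=0 after going negative at step 22, time=4.4000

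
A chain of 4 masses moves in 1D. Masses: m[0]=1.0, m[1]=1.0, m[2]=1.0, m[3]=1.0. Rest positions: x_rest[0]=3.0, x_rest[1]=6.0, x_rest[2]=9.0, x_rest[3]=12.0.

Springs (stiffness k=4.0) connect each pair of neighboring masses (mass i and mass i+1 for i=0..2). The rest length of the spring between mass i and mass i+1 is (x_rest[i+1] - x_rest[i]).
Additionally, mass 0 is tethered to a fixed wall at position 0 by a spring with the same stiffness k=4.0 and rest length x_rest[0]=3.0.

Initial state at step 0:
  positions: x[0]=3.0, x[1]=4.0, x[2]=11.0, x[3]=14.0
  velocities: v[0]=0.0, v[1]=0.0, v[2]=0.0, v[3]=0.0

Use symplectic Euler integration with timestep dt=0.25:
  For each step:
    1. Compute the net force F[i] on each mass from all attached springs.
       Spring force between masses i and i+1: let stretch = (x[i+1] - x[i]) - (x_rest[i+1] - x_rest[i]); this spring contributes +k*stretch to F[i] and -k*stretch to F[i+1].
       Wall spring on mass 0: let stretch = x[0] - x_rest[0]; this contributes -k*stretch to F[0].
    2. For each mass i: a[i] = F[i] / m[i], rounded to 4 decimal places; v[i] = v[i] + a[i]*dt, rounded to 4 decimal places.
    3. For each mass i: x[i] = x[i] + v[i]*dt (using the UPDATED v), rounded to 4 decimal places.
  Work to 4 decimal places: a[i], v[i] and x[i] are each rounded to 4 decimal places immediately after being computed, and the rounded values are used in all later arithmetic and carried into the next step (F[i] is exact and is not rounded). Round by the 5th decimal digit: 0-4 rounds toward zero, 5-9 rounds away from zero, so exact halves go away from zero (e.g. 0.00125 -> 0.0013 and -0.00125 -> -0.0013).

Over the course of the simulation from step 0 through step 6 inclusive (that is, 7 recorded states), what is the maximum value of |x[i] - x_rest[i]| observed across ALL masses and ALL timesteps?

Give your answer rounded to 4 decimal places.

Step 0: x=[3.0000 4.0000 11.0000 14.0000] v=[0.0000 0.0000 0.0000 0.0000]
Step 1: x=[2.5000 5.5000 10.0000 14.0000] v=[-2.0000 6.0000 -4.0000 0.0000]
Step 2: x=[2.1250 7.3750 8.8750 13.7500] v=[-1.5000 7.5000 -4.5000 -1.0000]
Step 3: x=[2.5313 8.3125 8.5938 13.0313] v=[1.6250 3.7500 -1.1250 -2.8750]
Step 4: x=[3.7500 7.8750 9.3516 11.9532] v=[4.8749 -1.7499 3.0312 -4.3125]
Step 5: x=[5.0625 6.7754 10.3907 10.9747] v=[5.2499 -4.3983 4.1562 -3.9141]
Step 6: x=[5.5376 6.1514 10.6719 10.6002] v=[1.9003 -2.4959 1.1249 -1.4981]
Max displacement = 2.5376

Answer: 2.5376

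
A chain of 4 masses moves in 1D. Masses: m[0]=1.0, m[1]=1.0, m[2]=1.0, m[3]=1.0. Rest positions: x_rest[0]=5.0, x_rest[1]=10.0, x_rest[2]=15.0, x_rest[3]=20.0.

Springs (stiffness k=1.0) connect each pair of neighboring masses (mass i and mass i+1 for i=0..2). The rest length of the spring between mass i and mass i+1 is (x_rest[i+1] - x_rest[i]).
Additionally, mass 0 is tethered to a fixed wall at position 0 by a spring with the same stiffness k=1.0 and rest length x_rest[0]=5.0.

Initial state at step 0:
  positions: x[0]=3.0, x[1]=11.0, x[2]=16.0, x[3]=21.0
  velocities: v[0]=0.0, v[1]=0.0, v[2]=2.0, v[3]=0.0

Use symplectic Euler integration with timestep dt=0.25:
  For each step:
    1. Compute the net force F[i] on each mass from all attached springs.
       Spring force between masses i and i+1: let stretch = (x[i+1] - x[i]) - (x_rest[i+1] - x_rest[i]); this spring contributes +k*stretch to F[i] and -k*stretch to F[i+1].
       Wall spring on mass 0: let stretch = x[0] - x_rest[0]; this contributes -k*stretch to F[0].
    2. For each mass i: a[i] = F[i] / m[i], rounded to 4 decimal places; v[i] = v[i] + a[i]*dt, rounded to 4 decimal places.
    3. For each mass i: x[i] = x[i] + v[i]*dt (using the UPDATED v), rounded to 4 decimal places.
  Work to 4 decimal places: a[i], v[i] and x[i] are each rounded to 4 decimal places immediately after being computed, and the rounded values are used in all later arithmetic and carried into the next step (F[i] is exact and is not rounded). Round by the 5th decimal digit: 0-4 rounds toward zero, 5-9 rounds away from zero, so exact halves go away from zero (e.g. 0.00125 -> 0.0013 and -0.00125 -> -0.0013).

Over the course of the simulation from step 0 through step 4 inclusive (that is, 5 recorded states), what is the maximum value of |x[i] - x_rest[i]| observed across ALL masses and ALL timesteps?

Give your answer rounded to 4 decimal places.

Step 0: x=[3.0000 11.0000 16.0000 21.0000] v=[0.0000 0.0000 2.0000 0.0000]
Step 1: x=[3.3125 10.8125 16.5000 21.0000] v=[1.2500 -0.7500 2.0000 0.0000]
Step 2: x=[3.8867 10.5117 16.9258 21.0313] v=[2.2969 -1.2031 1.7031 0.1250]
Step 3: x=[4.6321 10.1978 17.2073 21.1185] v=[2.9815 -1.2558 1.1260 0.3486]
Step 4: x=[5.4358 9.9741 17.2952 21.2737] v=[3.2149 -0.8949 0.3514 0.6208]
Max displacement = 2.2952

Answer: 2.2952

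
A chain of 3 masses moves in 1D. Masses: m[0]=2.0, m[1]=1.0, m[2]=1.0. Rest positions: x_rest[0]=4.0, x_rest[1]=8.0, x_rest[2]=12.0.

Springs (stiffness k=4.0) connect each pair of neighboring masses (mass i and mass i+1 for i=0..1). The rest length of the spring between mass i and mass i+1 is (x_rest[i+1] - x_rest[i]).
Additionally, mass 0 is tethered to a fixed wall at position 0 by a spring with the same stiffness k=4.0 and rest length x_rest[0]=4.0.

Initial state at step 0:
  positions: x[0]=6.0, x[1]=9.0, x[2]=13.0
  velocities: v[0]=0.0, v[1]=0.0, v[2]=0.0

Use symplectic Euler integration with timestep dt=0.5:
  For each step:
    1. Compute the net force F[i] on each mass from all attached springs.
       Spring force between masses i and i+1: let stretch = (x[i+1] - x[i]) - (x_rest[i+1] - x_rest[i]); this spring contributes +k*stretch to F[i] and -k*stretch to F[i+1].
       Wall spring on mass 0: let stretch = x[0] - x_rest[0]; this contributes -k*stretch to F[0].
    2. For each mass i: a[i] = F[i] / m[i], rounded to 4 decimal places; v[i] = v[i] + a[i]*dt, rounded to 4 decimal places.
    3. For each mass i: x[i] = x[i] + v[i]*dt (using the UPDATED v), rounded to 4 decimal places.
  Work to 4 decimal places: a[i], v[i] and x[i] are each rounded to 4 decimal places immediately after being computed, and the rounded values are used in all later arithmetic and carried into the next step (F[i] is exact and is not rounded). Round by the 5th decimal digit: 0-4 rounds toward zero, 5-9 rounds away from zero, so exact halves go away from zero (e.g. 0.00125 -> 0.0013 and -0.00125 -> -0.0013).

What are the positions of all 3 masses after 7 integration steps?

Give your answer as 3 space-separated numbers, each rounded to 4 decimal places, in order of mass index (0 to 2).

Answer: 2.9375 7.1250 9.8750

Derivation:
Step 0: x=[6.0000 9.0000 13.0000] v=[0.0000 0.0000 0.0000]
Step 1: x=[4.5000 10.0000 13.0000] v=[-3.0000 2.0000 0.0000]
Step 2: x=[3.5000 8.5000 14.0000] v=[-2.0000 -3.0000 2.0000]
Step 3: x=[3.2500 7.5000 13.5000] v=[-0.5000 -2.0000 -1.0000]
Step 4: x=[3.5000 8.2500 11.0000] v=[0.5000 1.5000 -5.0000]
Step 5: x=[4.3750 7.0000 9.7500] v=[1.7500 -2.5000 -2.5000]
Step 6: x=[4.3750 5.8750 9.7500] v=[0.0000 -2.2500 0.0000]
Step 7: x=[2.9375 7.1250 9.8750] v=[-2.8750 2.5000 0.2500]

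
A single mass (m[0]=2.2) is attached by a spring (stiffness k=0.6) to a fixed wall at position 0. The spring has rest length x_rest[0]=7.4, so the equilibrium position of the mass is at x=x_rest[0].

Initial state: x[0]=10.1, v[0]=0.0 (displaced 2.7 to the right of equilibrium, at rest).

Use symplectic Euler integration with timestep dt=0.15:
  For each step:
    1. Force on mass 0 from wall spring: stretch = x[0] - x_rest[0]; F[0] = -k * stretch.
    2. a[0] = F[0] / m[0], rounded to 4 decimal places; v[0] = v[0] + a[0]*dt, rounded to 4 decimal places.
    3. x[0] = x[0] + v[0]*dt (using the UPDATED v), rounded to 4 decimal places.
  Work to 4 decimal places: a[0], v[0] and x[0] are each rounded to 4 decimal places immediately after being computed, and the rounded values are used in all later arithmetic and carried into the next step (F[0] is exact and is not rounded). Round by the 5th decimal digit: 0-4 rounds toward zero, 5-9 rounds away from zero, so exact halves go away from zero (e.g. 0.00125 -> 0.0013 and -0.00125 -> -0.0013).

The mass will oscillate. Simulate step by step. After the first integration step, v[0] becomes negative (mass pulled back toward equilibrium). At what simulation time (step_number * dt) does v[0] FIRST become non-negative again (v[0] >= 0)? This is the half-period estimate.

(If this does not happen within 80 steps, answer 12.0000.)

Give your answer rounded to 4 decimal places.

Step 0: x=[10.1000] v=[0.0000]
Step 1: x=[10.0834] v=[-0.1105]
Step 2: x=[10.0504] v=[-0.2203]
Step 3: x=[10.0011] v=[-0.3287]
Step 4: x=[9.9358] v=[-0.4351]
Step 5: x=[9.8550] v=[-0.5388]
Step 6: x=[9.7591] v=[-0.6392]
Step 7: x=[9.6487] v=[-0.7357]
Step 8: x=[9.5245] v=[-0.8277]
Step 9: x=[9.3873] v=[-0.9146]
Step 10: x=[9.2379] v=[-0.9959]
Step 11: x=[9.0772] v=[-1.0711]
Step 12: x=[8.9062] v=[-1.1397]
Step 13: x=[8.7260] v=[-1.2013]
Step 14: x=[8.5377] v=[-1.2555]
Step 15: x=[8.3424] v=[-1.3020]
Step 16: x=[8.1413] v=[-1.3406]
Step 17: x=[7.9357] v=[-1.3709]
Step 18: x=[7.7268] v=[-1.3928]
Step 19: x=[7.5159] v=[-1.4062]
Step 20: x=[7.3043] v=[-1.4109]
Step 21: x=[7.0933] v=[-1.4070]
Step 22: x=[6.8841] v=[-1.3945]
Step 23: x=[6.6781] v=[-1.3734]
Step 24: x=[6.4765] v=[-1.3439]
Step 25: x=[6.2806] v=[-1.3061]
Step 26: x=[6.0916] v=[-1.2603]
Step 27: x=[5.9106] v=[-1.2068]
Step 28: x=[5.7387] v=[-1.1459]
Step 29: x=[5.5770] v=[-1.0779]
Step 30: x=[5.4265] v=[-1.0033]
Step 31: x=[5.2881] v=[-0.9226]
Step 32: x=[5.1627] v=[-0.8362]
Step 33: x=[5.0510] v=[-0.7447]
Step 34: x=[4.9537] v=[-0.6486]
Step 35: x=[4.8714] v=[-0.5485]
Step 36: x=[4.8046] v=[-0.4451]
Step 37: x=[4.7538] v=[-0.3389]
Step 38: x=[4.7192] v=[-0.2306]
Step 39: x=[4.7011] v=[-0.1209]
Step 40: x=[4.6995] v=[-0.0105]
Step 41: x=[4.7145] v=[0.1000]
First v>=0 after going negative at step 41, time=6.1500

Answer: 6.1500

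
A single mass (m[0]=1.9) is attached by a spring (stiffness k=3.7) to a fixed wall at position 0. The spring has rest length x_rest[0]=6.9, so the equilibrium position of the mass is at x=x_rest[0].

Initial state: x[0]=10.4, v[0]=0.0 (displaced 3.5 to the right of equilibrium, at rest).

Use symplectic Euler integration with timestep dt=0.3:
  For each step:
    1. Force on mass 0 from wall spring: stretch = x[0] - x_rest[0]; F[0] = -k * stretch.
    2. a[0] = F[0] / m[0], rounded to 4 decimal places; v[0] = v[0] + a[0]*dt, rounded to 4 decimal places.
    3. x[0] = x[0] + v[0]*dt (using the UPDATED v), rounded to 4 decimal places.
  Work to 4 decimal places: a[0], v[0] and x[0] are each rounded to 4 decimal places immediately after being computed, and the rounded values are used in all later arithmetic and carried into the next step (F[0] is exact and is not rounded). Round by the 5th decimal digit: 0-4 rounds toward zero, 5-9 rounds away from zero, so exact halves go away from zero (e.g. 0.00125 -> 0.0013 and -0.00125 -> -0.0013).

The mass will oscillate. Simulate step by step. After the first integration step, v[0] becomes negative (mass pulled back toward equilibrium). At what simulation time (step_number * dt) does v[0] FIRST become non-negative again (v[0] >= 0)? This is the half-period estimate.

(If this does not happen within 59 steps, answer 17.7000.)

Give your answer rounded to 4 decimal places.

Step 0: x=[10.4000] v=[0.0000]
Step 1: x=[9.7866] v=[-2.0447]
Step 2: x=[8.6673] v=[-3.7311]
Step 3: x=[7.2382] v=[-4.7636]
Step 4: x=[5.7498] v=[-4.9612]
Step 5: x=[4.4630] v=[-4.2892]
Step 6: x=[3.6034] v=[-2.8655]
Step 7: x=[3.3215] v=[-0.9396]
Step 8: x=[3.6668] v=[1.1510]
First v>=0 after going negative at step 8, time=2.4000

Answer: 2.4000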